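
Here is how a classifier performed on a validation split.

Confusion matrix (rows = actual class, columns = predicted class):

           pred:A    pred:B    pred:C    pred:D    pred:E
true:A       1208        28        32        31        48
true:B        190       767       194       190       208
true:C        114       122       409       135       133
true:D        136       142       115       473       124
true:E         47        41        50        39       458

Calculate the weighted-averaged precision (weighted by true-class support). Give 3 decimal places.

0.616

Per-class precision (TP/(TP+FP)):
  A: TP=1208, FP=190+114+136+47=487 → 1208/1695 = 0.7127
  B: TP=767, FP=28+122+142+41=333 → 767/1100 = 0.6973
  C: TP=409, FP=32+194+115+50=391 → 409/800 = 0.5113
  D: TP=473, FP=31+190+135+39=395 → 473/868 = 0.5449
  E: TP=458, FP=48+208+133+124=513 → 458/971 = 0.4717
Weighted-precision = Σ (supportᵢ/N)·precisionᵢ with N=5434: (1347/5434)·0.7127 + (1549/5434)·0.6973 + (913/5434)·0.5113 + (990/5434)·0.5449 + (635/5434)·0.4717 = 0.616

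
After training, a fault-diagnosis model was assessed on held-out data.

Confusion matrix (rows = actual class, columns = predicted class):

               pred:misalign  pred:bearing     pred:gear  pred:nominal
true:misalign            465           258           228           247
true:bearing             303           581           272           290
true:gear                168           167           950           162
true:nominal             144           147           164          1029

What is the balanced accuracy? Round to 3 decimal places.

Balanced accuracy = mean of per-class recall.
  misalign: recall = 465/1198 = 0.3881
  bearing: recall = 581/1446 = 0.4018
  gear: recall = 950/1447 = 0.6565
  nominal: recall = 1029/1484 = 0.6934
Mean = (0.3881 + 0.4018 + 0.6565 + 0.6934) / 4 = 0.535

0.535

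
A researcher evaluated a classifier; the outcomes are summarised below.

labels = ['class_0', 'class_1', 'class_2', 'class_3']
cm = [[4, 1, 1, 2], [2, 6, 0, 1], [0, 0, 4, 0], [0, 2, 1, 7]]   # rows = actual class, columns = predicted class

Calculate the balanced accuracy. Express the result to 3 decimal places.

0.717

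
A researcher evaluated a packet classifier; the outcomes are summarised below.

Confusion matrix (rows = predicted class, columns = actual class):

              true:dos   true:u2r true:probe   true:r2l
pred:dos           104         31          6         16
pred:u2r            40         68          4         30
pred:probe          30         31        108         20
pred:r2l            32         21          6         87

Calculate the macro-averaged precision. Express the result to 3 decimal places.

Per-class precision (TP/(TP+FP)):
  dos: TP=104, FP=31+6+16=53 → 104/157 = 0.6624
  u2r: TP=68, FP=40+4+30=74 → 68/142 = 0.4789
  probe: TP=108, FP=30+31+20=81 → 108/189 = 0.5714
  r2l: TP=87, FP=32+21+6=59 → 87/146 = 0.5959
Macro-precision = mean = (0.6624 + 0.4789 + 0.5714 + 0.5959) / 4 = 0.577

0.577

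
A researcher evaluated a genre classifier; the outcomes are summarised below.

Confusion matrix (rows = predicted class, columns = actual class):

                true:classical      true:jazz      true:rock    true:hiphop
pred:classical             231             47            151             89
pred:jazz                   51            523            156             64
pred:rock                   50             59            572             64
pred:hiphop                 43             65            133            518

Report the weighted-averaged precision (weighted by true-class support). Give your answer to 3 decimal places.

0.676

Per-class precision (TP/(TP+FP)):
  classical: TP=231, FP=47+151+89=287 → 231/518 = 0.4459
  jazz: TP=523, FP=51+156+64=271 → 523/794 = 0.6587
  rock: TP=572, FP=50+59+64=173 → 572/745 = 0.7678
  hiphop: TP=518, FP=43+65+133=241 → 518/759 = 0.6825
Weighted-precision = Σ (supportᵢ/N)·precisionᵢ with N=2816: (375/2816)·0.4459 + (694/2816)·0.6587 + (1012/2816)·0.7678 + (735/2816)·0.6825 = 0.676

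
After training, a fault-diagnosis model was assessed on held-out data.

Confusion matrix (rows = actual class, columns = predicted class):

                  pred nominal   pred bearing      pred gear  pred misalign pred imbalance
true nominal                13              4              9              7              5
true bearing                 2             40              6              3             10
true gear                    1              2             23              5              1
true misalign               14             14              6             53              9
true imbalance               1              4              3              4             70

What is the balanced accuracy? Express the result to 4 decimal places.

0.6245

Balanced accuracy = mean of per-class recall.
  nominal: recall = 13/38 = 0.34211
  bearing: recall = 40/61 = 0.65574
  gear: recall = 23/32 = 0.71875
  misalign: recall = 53/96 = 0.55208
  imbalance: recall = 70/82 = 0.85366
Mean = (0.34211 + 0.65574 + 0.71875 + 0.55208 + 0.85366) / 5 = 0.6245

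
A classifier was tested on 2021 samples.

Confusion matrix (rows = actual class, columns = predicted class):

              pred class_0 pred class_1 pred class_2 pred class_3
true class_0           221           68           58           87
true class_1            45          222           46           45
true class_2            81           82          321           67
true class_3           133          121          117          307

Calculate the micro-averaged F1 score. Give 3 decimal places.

0.530

Micro-averaging pools counts across classes: ΣTP=1071, ΣFP=950, ΣFN=950.
Micro-F1 score = 2·TP/(2·TP+FP+FN) on pooled counts = 0.530 (equals overall accuracy in single-label multiclass).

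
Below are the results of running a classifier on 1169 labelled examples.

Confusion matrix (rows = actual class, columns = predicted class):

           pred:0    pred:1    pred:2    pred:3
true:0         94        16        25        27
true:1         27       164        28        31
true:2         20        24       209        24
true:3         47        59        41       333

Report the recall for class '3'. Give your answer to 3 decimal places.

One-vs-rest for '3': TP = diagonal; FP = other classes predicted '3'; FN = '3' predicted as other.
recall = TP/(TP+FN).
3: TP=333, FN=47+59+41=147 → 333/480 = 0.6938

0.694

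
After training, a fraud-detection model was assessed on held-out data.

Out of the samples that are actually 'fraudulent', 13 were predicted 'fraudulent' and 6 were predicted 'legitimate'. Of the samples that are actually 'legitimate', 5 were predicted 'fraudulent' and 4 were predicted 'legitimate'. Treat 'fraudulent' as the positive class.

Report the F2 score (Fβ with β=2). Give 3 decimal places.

0.691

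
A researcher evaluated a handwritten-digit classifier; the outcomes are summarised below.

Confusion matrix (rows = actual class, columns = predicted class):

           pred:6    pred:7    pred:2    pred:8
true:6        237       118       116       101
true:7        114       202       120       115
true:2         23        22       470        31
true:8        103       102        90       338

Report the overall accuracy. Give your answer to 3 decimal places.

Accuracy = trace / total = (237+202+470+338=1247) / 2302 = 1247/2302 = 0.542

0.542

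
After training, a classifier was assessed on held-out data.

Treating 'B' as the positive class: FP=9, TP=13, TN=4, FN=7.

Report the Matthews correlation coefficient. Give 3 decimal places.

-0.044

MCC = (TP·TN − FP·FN) / √((TP+FP)(TP+FN)(TN+FP)(TN+FN))
Numerator = 13·4 − 9·7 = -11
Denominator = √(22·20·13·11) = √62920 = 250.8386
MCC = -11 / 250.8386 = -0.044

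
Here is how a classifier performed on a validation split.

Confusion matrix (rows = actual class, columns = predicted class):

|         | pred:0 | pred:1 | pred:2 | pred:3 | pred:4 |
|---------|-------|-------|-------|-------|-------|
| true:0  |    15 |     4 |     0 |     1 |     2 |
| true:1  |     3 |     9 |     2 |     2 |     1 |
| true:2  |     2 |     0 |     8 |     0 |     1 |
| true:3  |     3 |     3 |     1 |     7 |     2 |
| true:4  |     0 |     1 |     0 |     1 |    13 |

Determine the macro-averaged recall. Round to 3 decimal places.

0.649

Per-class recall (TP/(TP+FN)):
  0: TP=15, FN=4+0+1+2=7 → 15/22 = 0.6818
  1: TP=9, FN=3+2+2+1=8 → 9/17 = 0.5294
  2: TP=8, FN=2+0+0+1=3 → 8/11 = 0.7273
  3: TP=7, FN=3+3+1+2=9 → 7/16 = 0.4375
  4: TP=13, FN=0+1+0+1=2 → 13/15 = 0.8667
Macro-recall = mean = (0.6818 + 0.5294 + 0.7273 + 0.4375 + 0.8667) / 5 = 0.649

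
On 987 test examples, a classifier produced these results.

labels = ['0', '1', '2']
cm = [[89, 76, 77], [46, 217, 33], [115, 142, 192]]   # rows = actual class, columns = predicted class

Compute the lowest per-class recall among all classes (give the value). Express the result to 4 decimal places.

0.3678

Per-class recall (TP/(TP+FN)):
  0: TP=89, FN=76+77=153 → 89/242 = 0.36777
  1: TP=217, FN=46+33=79 → 217/296 = 0.73311
  2: TP=192, FN=115+142=257 → 192/449 = 0.42762
Lowest is class '0' with recall = 0.3678.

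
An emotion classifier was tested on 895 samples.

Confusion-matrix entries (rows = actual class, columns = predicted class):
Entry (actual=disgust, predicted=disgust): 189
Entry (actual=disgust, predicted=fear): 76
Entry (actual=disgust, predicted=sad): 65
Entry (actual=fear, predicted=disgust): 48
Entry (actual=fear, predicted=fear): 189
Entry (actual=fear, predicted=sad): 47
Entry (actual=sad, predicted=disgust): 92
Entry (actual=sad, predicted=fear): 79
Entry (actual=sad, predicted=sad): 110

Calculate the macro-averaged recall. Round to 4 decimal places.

0.5432

Per-class recall (TP/(TP+FN)):
  disgust: TP=189, FN=76+65=141 → 189/330 = 0.57273
  fear: TP=189, FN=48+47=95 → 189/284 = 0.66549
  sad: TP=110, FN=92+79=171 → 110/281 = 0.39146
Macro-recall = mean = (0.57273 + 0.66549 + 0.39146) / 3 = 0.5432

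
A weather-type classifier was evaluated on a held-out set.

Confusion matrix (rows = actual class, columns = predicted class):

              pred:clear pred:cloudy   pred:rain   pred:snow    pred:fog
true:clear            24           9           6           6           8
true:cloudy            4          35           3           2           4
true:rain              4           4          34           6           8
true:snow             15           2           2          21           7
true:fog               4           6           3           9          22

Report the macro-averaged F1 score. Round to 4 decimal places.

0.5446

Per-class F1 score (2·TP/(2·TP+FP+FN)):
  clear: TP=24, FP=4+4+15+4=27, FN=9+6+6+8=29 → 48/104 = 0.46154
  cloudy: TP=35, FP=9+4+2+6=21, FN=4+3+2+4=13 → 70/104 = 0.67308
  rain: TP=34, FP=6+3+2+3=14, FN=4+4+6+8=22 → 68/104 = 0.65385
  snow: TP=21, FP=6+2+6+9=23, FN=15+2+2+7=26 → 42/91 = 0.46154
  fog: TP=22, FP=8+4+8+7=27, FN=4+6+3+9=22 → 44/93 = 0.47312
Macro-F1 score = mean = (0.46154 + 0.67308 + 0.65385 + 0.46154 + 0.47312) / 5 = 0.5446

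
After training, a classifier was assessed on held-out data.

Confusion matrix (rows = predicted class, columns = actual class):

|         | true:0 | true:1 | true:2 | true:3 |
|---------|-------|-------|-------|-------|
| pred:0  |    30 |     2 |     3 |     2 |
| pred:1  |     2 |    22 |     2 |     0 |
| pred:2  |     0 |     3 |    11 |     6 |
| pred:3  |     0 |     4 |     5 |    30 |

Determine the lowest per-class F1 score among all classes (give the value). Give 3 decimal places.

Per-class F1 score (2·TP/(2·TP+FP+FN)):
  0: TP=30, FP=2+3+2=7, FN=2+0+0=2 → 60/69 = 0.8696
  1: TP=22, FP=2+2+0=4, FN=2+3+4=9 → 44/57 = 0.7719
  2: TP=11, FP=0+3+6=9, FN=3+2+5=10 → 22/41 = 0.5366
  3: TP=30, FP=0+4+5=9, FN=2+0+6=8 → 60/77 = 0.7792
Lowest is class '2' with F1 score = 0.537.

0.537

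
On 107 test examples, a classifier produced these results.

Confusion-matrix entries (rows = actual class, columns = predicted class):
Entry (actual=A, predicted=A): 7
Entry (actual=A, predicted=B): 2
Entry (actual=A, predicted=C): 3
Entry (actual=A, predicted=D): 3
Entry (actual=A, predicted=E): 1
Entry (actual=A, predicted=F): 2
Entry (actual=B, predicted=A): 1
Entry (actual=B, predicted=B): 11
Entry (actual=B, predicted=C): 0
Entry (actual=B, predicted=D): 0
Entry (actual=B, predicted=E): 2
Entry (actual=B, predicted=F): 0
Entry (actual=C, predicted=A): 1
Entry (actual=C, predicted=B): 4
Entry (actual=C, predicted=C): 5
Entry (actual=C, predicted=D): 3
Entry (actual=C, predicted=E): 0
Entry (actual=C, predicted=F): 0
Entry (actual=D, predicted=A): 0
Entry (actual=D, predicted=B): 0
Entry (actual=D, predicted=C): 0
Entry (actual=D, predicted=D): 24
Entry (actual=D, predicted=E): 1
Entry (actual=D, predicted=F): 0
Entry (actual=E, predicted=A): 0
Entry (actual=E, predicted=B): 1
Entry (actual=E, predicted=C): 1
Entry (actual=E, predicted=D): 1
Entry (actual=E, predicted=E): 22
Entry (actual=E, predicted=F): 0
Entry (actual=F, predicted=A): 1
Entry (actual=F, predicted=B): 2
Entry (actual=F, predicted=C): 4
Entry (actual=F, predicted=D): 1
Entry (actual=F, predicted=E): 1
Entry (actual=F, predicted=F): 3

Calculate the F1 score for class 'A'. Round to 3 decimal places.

Take TP from the diagonal, FP from the rest of the 'A' prediction marginal, FN from the rest of the 'A' actual marginal.
F1 score = 2·TP/(2·TP+FP+FN).
A: TP=7, FP=1+1+0+0+1=3, FN=2+3+3+1+2=11 → 14/28 = 0.5000

0.500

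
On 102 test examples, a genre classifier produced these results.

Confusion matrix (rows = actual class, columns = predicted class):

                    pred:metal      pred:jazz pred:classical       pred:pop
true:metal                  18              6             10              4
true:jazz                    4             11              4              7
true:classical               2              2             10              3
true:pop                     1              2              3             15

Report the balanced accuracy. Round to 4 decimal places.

Balanced accuracy = mean of per-class recall.
  metal: recall = 18/38 = 0.47368
  jazz: recall = 11/26 = 0.42308
  classical: recall = 10/17 = 0.58824
  pop: recall = 15/21 = 0.71429
Mean = (0.47368 + 0.42308 + 0.58824 + 0.71429) / 4 = 0.5498

0.5498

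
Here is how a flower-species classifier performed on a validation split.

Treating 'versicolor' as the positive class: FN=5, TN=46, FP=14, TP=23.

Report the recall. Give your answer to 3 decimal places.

0.821

Recall = TP/(TP+FN) = 23/(23+5) = 23/28 = 0.821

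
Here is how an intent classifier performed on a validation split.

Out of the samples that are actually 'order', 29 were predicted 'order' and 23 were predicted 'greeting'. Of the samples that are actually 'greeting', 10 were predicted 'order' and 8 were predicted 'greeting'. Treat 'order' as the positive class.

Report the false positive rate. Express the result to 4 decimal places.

0.5556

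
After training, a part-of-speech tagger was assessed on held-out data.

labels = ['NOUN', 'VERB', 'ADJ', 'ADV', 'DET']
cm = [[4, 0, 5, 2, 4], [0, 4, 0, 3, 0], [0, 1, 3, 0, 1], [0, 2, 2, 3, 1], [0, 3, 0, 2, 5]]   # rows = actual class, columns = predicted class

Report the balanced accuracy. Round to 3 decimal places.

Balanced accuracy = mean of per-class recall.
  NOUN: recall = 4/15 = 0.2667
  VERB: recall = 4/7 = 0.5714
  ADJ: recall = 3/5 = 0.6000
  ADV: recall = 3/8 = 0.3750
  DET: recall = 5/10 = 0.5000
Mean = (0.2667 + 0.5714 + 0.6000 + 0.3750 + 0.5000) / 5 = 0.463

0.463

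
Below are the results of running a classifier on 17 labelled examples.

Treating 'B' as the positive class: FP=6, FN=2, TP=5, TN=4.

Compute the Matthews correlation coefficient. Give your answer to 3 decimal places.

MCC = (TP·TN − FP·FN) / √((TP+FP)(TP+FN)(TN+FP)(TN+FN))
Numerator = 5·4 − 6·2 = 8
Denominator = √(11·7·10·6) = √4620 = 67.9706
MCC = 8 / 67.9706 = 0.118

0.118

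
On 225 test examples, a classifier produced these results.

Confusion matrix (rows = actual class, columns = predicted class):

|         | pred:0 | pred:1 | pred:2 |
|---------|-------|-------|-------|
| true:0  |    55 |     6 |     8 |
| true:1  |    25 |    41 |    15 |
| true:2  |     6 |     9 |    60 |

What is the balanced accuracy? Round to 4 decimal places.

0.7011

Balanced accuracy = mean of per-class recall.
  0: recall = 55/69 = 0.79710
  1: recall = 41/81 = 0.50617
  2: recall = 60/75 = 0.80000
Mean = (0.79710 + 0.50617 + 0.80000) / 3 = 0.7011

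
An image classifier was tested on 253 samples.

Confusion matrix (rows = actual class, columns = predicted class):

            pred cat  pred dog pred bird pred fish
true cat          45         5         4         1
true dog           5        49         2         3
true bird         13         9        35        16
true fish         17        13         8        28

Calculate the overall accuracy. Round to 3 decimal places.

Accuracy = trace / total = (45+49+35+28=157) / 253 = 157/253 = 0.621

0.621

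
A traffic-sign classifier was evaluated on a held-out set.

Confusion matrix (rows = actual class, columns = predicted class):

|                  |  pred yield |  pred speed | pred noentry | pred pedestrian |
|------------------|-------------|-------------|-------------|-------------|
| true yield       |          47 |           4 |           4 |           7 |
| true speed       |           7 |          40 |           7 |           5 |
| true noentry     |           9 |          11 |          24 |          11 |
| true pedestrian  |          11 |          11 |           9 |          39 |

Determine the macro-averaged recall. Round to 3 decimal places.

Per-class recall (TP/(TP+FN)):
  yield: TP=47, FN=4+4+7=15 → 47/62 = 0.7581
  speed: TP=40, FN=7+7+5=19 → 40/59 = 0.6780
  noentry: TP=24, FN=9+11+11=31 → 24/55 = 0.4364
  pedestrian: TP=39, FN=11+11+9=31 → 39/70 = 0.5571
Macro-recall = mean = (0.7581 + 0.6780 + 0.4364 + 0.5571) / 4 = 0.607

0.607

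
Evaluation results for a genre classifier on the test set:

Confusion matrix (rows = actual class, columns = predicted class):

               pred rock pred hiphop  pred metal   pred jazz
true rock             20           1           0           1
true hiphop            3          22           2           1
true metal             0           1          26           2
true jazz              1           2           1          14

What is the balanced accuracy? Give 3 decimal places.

0.842

Balanced accuracy = mean of per-class recall.
  rock: recall = 20/22 = 0.9091
  hiphop: recall = 22/28 = 0.7857
  metal: recall = 26/29 = 0.8966
  jazz: recall = 14/18 = 0.7778
Mean = (0.9091 + 0.7857 + 0.8966 + 0.7778) / 4 = 0.842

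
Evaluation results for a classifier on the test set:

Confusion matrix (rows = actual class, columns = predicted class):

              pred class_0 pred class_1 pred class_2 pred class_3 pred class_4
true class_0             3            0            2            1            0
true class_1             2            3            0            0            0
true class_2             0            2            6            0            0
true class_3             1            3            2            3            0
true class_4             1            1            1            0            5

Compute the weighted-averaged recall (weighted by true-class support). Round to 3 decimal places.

0.556

Per-class recall (TP/(TP+FN)):
  class_0: TP=3, FN=0+2+1+0=3 → 3/6 = 0.5000
  class_1: TP=3, FN=2+0+0+0=2 → 3/5 = 0.6000
  class_2: TP=6, FN=0+2+0+0=2 → 6/8 = 0.7500
  class_3: TP=3, FN=1+3+2+0=6 → 3/9 = 0.3333
  class_4: TP=5, FN=1+1+1+0=3 → 5/8 = 0.6250
Weighted-recall = Σ (supportᵢ/N)·recallᵢ with N=36: (6/36)·0.5000 + (5/36)·0.6000 + (8/36)·0.7500 + (9/36)·0.3333 + (8/36)·0.6250 = 0.556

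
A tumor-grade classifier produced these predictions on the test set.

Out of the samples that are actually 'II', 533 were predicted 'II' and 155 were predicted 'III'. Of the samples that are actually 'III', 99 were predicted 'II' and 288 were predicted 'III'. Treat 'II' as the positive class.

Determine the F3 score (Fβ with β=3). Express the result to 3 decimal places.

0.781

Fβ = (1+β²)·TP / ((1+β²)·TP + β²·FN + FP), with β²=9
= 10·533 / (10·533 + 9·155 + 99) = 0.781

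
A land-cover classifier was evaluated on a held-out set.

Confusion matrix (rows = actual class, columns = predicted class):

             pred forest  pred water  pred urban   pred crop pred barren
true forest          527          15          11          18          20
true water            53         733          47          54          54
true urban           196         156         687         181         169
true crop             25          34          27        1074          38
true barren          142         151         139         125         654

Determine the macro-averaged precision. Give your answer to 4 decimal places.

Per-class precision (TP/(TP+FP)):
  forest: TP=527, FP=53+196+25+142=416 → 527/943 = 0.55885
  water: TP=733, FP=15+156+34+151=356 → 733/1089 = 0.67309
  urban: TP=687, FP=11+47+27+139=224 → 687/911 = 0.75412
  crop: TP=1074, FP=18+54+181+125=378 → 1074/1452 = 0.73967
  barren: TP=654, FP=20+54+169+38=281 → 654/935 = 0.69947
Macro-precision = mean = (0.55885 + 0.67309 + 0.75412 + 0.73967 + 0.69947) / 5 = 0.6850

0.6850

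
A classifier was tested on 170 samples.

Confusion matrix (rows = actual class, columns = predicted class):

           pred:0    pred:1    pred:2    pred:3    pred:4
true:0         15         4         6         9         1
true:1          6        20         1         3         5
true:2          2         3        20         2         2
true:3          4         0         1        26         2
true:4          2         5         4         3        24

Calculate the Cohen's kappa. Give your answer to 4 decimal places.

Observed agreement pₒ = trace/N = 105/170 = 0.61765
Expected agreement pₑ = Σ (rowᵢ·colᵢ)/N² = (35·29 + 35·32 + 29·32 + 33·43 + 38·34)/170² = 0.19979
κ = (pₒ − pₑ)/(1 − pₑ) = (0.61765 − 0.19979)/(1 − 0.19979) = 0.5222

0.5222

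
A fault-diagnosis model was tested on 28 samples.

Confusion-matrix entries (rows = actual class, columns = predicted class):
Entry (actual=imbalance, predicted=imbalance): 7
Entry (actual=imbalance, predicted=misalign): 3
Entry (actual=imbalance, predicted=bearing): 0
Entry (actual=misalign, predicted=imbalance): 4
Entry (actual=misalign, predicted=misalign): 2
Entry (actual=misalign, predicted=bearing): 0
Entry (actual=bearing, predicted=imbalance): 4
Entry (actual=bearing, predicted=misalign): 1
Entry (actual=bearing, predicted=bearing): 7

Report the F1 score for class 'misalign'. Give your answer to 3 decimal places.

One-vs-rest for 'misalign': TP = diagonal; FP = other classes predicted 'misalign'; FN = 'misalign' predicted as other.
F1 score = 2·TP/(2·TP+FP+FN).
misalign: TP=2, FP=3+1=4, FN=4+0=4 → 4/12 = 0.3333

0.333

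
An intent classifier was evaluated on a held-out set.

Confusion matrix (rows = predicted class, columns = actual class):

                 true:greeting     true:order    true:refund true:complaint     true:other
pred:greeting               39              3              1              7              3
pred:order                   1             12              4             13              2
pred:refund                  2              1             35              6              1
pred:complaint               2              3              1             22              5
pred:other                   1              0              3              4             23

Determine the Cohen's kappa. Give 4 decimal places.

Observed agreement pₒ = trace/N = 131/194 = 0.67526
Expected agreement pₑ = Σ (rowᵢ·colᵢ)/N² = (45·53 + 19·32 + 44·45 + 52·33 + 34·31)/194² = 0.20573
κ = (pₒ − pₑ)/(1 − pₑ) = (0.67526 − 0.20573)/(1 − 0.20573) = 0.5911

0.5911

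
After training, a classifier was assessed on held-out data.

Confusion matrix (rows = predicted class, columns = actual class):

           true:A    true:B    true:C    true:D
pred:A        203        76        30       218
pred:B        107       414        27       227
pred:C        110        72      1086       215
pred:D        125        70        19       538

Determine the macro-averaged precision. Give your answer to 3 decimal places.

0.592

Per-class precision (TP/(TP+FP)):
  A: TP=203, FP=76+30+218=324 → 203/527 = 0.3852
  B: TP=414, FP=107+27+227=361 → 414/775 = 0.5342
  C: TP=1086, FP=110+72+215=397 → 1086/1483 = 0.7323
  D: TP=538, FP=125+70+19=214 → 538/752 = 0.7154
Macro-precision = mean = (0.3852 + 0.5342 + 0.7323 + 0.7154) / 4 = 0.592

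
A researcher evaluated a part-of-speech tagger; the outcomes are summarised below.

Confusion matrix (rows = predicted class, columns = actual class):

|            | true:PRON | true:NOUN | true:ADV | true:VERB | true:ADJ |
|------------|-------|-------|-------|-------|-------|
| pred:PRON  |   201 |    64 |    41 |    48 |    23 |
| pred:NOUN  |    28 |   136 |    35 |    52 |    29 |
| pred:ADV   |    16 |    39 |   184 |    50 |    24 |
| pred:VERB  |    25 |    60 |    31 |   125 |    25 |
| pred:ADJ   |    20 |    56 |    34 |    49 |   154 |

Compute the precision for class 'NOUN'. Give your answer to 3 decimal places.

0.486

Treat 'NOUN' as positive and all other classes as negative.
precision = TP/(TP+FP).
NOUN: TP=136, FP=28+35+52+29=144 → 136/280 = 0.4857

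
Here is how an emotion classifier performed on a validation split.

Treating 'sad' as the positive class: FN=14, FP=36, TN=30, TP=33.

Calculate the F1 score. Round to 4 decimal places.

Precision = TP/(TP+FP) = 33/69 = 0.4783
Recall = TP/(TP+FN) = 33/47 = 0.7021
F1 = 2·TP/(2·TP+FP+FN) = 66/116 = 0.5690

0.5690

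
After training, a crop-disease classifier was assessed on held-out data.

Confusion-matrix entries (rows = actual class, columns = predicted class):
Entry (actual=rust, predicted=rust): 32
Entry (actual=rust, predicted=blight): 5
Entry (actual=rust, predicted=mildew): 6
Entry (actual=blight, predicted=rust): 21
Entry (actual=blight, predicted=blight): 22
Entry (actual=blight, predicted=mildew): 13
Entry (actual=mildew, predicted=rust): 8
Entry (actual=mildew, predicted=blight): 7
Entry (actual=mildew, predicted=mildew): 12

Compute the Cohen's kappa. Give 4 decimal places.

0.2808

Observed agreement pₒ = trace/N = 66/126 = 0.52381
Expected agreement pₑ = Σ (rowᵢ·colᵢ)/N² = (43·61 + 56·34 + 27·31)/126² = 0.33787
κ = (pₒ − pₑ)/(1 − pₑ) = (0.52381 − 0.33787)/(1 − 0.33787) = 0.2808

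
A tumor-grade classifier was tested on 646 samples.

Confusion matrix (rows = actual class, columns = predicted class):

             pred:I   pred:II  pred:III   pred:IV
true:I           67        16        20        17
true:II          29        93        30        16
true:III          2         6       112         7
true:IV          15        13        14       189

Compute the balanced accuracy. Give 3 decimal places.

Balanced accuracy = mean of per-class recall.
  I: recall = 67/120 = 0.5583
  II: recall = 93/168 = 0.5536
  III: recall = 112/127 = 0.8819
  IV: recall = 189/231 = 0.8182
Mean = (0.5583 + 0.5536 + 0.8819 + 0.8182) / 4 = 0.703

0.703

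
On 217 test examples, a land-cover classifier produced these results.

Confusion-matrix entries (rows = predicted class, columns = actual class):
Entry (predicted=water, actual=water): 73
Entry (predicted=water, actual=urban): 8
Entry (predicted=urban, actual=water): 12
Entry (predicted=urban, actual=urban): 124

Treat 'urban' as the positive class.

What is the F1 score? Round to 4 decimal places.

Precision = TP/(TP+FP) = 124/136 = 0.9118
Recall = TP/(TP+FN) = 124/132 = 0.9394
F1 = 2·TP/(2·TP+FP+FN) = 248/268 = 0.9254

0.9254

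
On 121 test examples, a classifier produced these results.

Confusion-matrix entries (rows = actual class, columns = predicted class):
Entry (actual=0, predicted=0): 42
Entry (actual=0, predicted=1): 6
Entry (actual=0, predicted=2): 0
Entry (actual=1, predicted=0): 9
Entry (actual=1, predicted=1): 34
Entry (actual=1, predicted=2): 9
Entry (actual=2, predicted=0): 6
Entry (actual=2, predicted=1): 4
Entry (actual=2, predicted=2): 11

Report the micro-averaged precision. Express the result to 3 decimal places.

0.719

Micro-averaging pools counts across classes: ΣTP=87, ΣFP=34, ΣFN=34.
Micro-precision = TP/(TP+FP) on pooled counts = 0.719 (equals overall accuracy in single-label multiclass).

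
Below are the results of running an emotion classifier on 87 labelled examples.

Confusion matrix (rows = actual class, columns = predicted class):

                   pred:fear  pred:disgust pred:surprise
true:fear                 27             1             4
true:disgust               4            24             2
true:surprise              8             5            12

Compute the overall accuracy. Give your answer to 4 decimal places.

Accuracy = trace / total = (27+24+12=63) / 87 = 63/87 = 0.7241

0.7241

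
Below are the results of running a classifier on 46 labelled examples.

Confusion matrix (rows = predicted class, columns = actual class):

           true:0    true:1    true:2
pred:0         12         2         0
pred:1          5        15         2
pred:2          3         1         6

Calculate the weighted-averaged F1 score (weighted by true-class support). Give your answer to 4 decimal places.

Per-class F1 score (2·TP/(2·TP+FP+FN)):
  0: TP=12, FP=2+0=2, FN=5+3=8 → 24/34 = 0.70588
  1: TP=15, FP=5+2=7, FN=2+1=3 → 30/40 = 0.75000
  2: TP=6, FP=3+1=4, FN=0+2=2 → 12/18 = 0.66667
Weighted-F1 score = Σ (supportᵢ/N)·F1 scoreᵢ with N=46: (20/46)·0.70588 + (18/46)·0.75000 + (8/46)·0.66667 = 0.7163

0.7163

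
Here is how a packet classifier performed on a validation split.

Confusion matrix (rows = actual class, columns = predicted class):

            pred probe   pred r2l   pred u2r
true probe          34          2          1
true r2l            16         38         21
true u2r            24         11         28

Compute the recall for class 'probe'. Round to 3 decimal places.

0.919

Take TP from the diagonal, FP from the rest of the 'probe' prediction marginal, FN from the rest of the 'probe' actual marginal.
recall = TP/(TP+FN).
probe: TP=34, FN=2+1=3 → 34/37 = 0.9189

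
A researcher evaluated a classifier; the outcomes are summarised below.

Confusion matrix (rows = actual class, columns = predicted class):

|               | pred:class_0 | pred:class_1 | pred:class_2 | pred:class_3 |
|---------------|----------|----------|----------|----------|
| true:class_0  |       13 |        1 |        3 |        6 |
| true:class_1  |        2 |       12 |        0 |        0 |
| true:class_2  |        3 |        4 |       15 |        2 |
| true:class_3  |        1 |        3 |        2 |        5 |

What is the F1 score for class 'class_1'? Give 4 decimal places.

One-vs-rest for 'class_1': TP = diagonal; FP = other classes predicted 'class_1'; FN = 'class_1' predicted as other.
F1 score = 2·TP/(2·TP+FP+FN).
class_1: TP=12, FP=1+4+3=8, FN=2+0+0=2 → 24/34 = 0.70588

0.7059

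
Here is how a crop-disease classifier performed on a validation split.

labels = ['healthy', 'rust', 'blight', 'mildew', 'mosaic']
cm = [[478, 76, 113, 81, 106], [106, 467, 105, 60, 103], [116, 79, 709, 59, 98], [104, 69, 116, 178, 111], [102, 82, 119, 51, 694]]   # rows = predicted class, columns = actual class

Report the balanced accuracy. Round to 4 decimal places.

0.5562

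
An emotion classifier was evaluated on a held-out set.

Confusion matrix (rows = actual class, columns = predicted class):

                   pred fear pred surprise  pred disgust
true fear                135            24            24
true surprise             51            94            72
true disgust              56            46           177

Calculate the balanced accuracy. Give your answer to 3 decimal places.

Balanced accuracy = mean of per-class recall.
  fear: recall = 135/183 = 0.7377
  surprise: recall = 94/217 = 0.4332
  disgust: recall = 177/279 = 0.6344
Mean = (0.7377 + 0.4332 + 0.6344) / 3 = 0.602

0.602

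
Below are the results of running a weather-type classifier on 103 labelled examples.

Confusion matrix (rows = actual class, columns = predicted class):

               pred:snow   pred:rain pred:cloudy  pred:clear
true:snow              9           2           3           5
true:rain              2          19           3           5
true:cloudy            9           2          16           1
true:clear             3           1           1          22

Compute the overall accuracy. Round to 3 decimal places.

0.641

Accuracy = trace / total = (9+19+16+22=66) / 103 = 66/103 = 0.641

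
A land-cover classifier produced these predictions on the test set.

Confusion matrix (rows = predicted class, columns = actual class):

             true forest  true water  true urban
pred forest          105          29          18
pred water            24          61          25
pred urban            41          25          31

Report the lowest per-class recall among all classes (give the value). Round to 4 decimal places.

0.4189

Per-class recall (TP/(TP+FN)):
  forest: TP=105, FN=24+41=65 → 105/170 = 0.61765
  water: TP=61, FN=29+25=54 → 61/115 = 0.53043
  urban: TP=31, FN=18+25=43 → 31/74 = 0.41892
Lowest is class 'urban' with recall = 0.4189.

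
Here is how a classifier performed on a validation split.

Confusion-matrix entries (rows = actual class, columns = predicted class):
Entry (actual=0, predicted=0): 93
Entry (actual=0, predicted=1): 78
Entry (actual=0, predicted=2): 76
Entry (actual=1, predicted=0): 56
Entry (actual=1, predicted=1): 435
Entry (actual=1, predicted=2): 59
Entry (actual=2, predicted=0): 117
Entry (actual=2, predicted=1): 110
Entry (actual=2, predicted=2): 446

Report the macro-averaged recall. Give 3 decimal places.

0.610

Per-class recall (TP/(TP+FN)):
  0: TP=93, FN=78+76=154 → 93/247 = 0.3765
  1: TP=435, FN=56+59=115 → 435/550 = 0.7909
  2: TP=446, FN=117+110=227 → 446/673 = 0.6627
Macro-recall = mean = (0.3765 + 0.7909 + 0.6627) / 3 = 0.610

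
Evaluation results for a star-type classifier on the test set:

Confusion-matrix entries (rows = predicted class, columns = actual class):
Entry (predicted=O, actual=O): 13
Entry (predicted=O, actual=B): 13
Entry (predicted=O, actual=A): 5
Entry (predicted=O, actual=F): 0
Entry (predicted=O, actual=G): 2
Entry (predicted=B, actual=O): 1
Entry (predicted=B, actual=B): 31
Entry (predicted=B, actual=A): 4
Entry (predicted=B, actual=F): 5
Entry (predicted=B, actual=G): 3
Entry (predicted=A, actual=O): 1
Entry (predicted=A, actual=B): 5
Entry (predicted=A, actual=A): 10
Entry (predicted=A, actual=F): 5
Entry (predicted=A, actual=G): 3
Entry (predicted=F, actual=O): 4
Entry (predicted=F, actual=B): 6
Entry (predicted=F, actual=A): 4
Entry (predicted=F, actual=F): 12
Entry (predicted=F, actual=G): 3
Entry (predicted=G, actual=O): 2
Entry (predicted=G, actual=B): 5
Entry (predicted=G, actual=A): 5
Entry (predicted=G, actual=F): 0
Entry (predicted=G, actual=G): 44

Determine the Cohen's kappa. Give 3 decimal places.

Observed agreement pₒ = trace/N = 110/186 = 0.5914
Expected agreement pₑ = Σ (rowᵢ·colᵢ)/N² = (21·33 + 60·44 + 28·24 + 22·29 + 55·56)/186² = 0.2232
κ = (pₒ − pₑ)/(1 − pₑ) = (0.5914 − 0.2232)/(1 − 0.2232) = 0.474

0.474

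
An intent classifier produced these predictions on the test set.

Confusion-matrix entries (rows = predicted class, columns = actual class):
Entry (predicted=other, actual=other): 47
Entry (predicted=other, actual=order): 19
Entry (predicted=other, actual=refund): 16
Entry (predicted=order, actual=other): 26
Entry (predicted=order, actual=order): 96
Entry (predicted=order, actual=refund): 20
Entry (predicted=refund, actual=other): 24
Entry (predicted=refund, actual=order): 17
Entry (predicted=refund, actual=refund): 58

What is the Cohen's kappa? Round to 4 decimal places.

0.4233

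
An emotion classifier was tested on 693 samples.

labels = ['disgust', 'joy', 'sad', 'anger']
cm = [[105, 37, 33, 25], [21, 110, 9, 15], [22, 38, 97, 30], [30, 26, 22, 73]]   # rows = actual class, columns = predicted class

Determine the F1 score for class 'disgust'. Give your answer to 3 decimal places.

Treat 'disgust' as positive and all other classes as negative.
F1 score = 2·TP/(2·TP+FP+FN).
disgust: TP=105, FP=21+22+30=73, FN=37+33+25=95 → 210/378 = 0.5556

0.556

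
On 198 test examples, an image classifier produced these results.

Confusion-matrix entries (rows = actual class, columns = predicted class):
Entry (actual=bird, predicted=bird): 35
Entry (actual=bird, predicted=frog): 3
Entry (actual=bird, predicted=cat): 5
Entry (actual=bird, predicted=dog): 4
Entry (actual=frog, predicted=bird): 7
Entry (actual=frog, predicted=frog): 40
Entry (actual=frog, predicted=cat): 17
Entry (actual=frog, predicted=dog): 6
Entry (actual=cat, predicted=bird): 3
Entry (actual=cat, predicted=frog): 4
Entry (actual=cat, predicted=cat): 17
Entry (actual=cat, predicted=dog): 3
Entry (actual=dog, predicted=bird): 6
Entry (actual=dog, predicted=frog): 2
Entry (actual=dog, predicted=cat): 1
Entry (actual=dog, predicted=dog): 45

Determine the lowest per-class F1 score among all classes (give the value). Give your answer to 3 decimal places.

0.507

Per-class F1 score (2·TP/(2·TP+FP+FN)):
  bird: TP=35, FP=7+3+6=16, FN=3+5+4=12 → 70/98 = 0.7143
  frog: TP=40, FP=3+4+2=9, FN=7+17+6=30 → 80/119 = 0.6723
  cat: TP=17, FP=5+17+1=23, FN=3+4+3=10 → 34/67 = 0.5075
  dog: TP=45, FP=4+6+3=13, FN=6+2+1=9 → 90/112 = 0.8036
Lowest is class 'cat' with F1 score = 0.507.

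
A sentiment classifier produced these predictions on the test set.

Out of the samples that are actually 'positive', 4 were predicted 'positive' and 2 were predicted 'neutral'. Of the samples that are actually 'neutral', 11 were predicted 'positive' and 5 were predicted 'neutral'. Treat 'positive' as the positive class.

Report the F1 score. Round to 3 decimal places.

0.381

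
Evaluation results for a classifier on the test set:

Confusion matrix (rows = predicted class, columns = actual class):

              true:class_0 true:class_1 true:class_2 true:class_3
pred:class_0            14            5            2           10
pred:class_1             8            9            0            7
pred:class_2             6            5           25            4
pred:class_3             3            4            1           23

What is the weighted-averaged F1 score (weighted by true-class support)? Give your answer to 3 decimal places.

0.559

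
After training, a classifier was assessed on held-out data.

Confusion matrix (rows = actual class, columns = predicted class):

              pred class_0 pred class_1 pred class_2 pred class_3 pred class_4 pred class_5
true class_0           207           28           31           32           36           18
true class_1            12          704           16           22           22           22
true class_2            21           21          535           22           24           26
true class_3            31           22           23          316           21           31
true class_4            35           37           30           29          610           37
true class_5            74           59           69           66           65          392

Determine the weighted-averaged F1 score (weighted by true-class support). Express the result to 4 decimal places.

Per-class F1 score (2·TP/(2·TP+FP+FN)):
  class_0: TP=207, FP=12+21+31+35+74=173, FN=28+31+32+36+18=145 → 414/732 = 0.56557
  class_1: TP=704, FP=28+21+22+37+59=167, FN=12+16+22+22+22=94 → 1408/1669 = 0.84362
  class_2: TP=535, FP=31+16+23+30+69=169, FN=21+21+22+24+26=114 → 1070/1353 = 0.79084
  class_3: TP=316, FP=32+22+22+29+66=171, FN=31+22+23+21+31=128 → 632/931 = 0.67884
  class_4: TP=610, FP=36+22+24+21+65=168, FN=35+37+30+29+37=168 → 1220/1556 = 0.78406
  class_5: TP=392, FP=18+22+26+31+37=134, FN=74+59+69+66+65=333 → 784/1251 = 0.62670
Weighted-F1 score = Σ (supportᵢ/N)·F1 scoreᵢ with N=3746: (352/3746)·0.56557 + (798/3746)·0.84362 + (649/3746)·0.79084 + (444/3746)·0.67884 + (778/3746)·0.78406 + (725/3746)·0.62670 = 0.7345

0.7345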